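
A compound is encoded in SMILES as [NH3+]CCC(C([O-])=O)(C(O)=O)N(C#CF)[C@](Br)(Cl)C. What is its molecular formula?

Heavy atoms from the SMILES: 1 Br, 9 C, 1 Cl, 1 F, 2 N, 4 O.
Implicit hydrogens by atom environment:
  6 × C: no H
  2 × C: 2 H each → 4
  2 × O: no H
  1 × Br: no H
  1 × C: 3 H
  1 × Cl: no H
  1 × F: no H
  1 × N (charge +1): 3 H
  1 × N: no H
  1 × O: 1 H
  1 × O (charge -1): no H
  Total hydrogens = 11.
Molecular formula: C9H11BrClFN2O4

C9H11BrClFN2O4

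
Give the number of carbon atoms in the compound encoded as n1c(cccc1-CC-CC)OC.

10

The symbol for carbon appears 10 times in the SMILES. Lowercase c denotes aromatic carbon and counts toward C.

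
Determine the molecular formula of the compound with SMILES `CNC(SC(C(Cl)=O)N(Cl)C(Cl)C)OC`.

Heavy atoms from the SMILES: 7 C, 3 Cl, 2 N, 2 O, 1 S.
Implicit hydrogens by atom environment:
  3 × C: 3 H each → 9
  3 × C: 1 H each → 3
  3 × Cl: no H
  2 × O: no H
  1 × C: no H
  1 × N: 1 H
  1 × N: no H
  1 × S: no H
  Total hydrogens = 13.
Molecular formula: C7H13Cl3N2O2S

C7H13Cl3N2O2S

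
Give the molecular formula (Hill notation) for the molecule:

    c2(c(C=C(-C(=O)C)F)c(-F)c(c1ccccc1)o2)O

Heavy atoms from the SMILES: 14 C, 2 F, 3 O.
Implicit hydrogens by atom environment:
  5 × C (aromatic): 1 H each → 5
  5 × C (aromatic): no H
  2 × C: no H
  2 × F: no H
  1 × C: 3 H
  1 × C: 1 H
  1 × O: 1 H
  1 × O (aromatic): no H
  1 × O: no H
  Total hydrogens = 10.
Molecular formula: C14H10F2O3

C14H10F2O3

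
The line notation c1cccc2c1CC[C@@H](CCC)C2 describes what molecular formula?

C13H18

Heavy atoms from the SMILES: 13 C.
Implicit hydrogens by atom environment:
  5 × C: 2 H each → 10
  4 × C (aromatic): 1 H each → 4
  2 × C (aromatic): no H
  1 × C: 3 H
  1 × C: 1 H
  Total hydrogens = 18.
Molecular formula: C13H18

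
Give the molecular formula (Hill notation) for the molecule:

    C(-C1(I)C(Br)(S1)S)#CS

C4H2BrIS3

Heavy atoms from the SMILES: 1 Br, 4 C, 1 I, 3 S.
Implicit hydrogens by atom environment:
  4 × C: no H
  2 × S: 1 H each → 2
  1 × Br: no H
  1 × I: no H
  1 × S: no H
  Total hydrogens = 2.
Molecular formula: C4H2BrIS3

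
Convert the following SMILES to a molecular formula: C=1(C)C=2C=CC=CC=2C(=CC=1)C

Heavy atoms from the SMILES: 12 C.
Implicit hydrogens by atom environment:
  6 × C (aromatic): 1 H each → 6
  4 × C (aromatic): no H
  2 × C: 3 H each → 6
  Total hydrogens = 12.
Molecular formula: C12H12

C12H12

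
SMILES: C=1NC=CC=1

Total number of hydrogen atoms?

Hydrogens are implicit in SMILES; fill each atom to its normal valence:
  4 × C (aromatic): 1 H each → 4
  1 × N (aromatic): 1 H
  Total hydrogens = 5.

5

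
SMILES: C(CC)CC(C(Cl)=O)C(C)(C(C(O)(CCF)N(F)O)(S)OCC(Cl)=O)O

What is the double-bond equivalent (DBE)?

2

Molecular formula from the SMILES: C14H23Cl2F2NO6S.
DoU = (2C + 2 + N − H − X)/2 = (2·14 + 2 + 1 − 23 − 4)/2 = 4/2 = 2.
(Structurally: 0 ring(s) + 2 π bond(s) = 2.)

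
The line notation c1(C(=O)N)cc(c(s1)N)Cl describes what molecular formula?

C5H5ClN2OS

Heavy atoms from the SMILES: 5 C, 1 Cl, 2 N, 1 O, 1 S.
Implicit hydrogens by atom environment:
  3 × C (aromatic): no H
  2 × N: 2 H each → 4
  1 × C (aromatic): 1 H
  1 × C: no H
  1 × Cl: no H
  1 × O: no H
  1 × S (aromatic): no H
  Total hydrogens = 5.
Molecular formula: C5H5ClN2OS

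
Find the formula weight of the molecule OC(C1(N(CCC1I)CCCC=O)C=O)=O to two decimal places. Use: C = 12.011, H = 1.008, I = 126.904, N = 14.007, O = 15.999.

339.13

Molecular formula: C10H14INO4.
M = 10×12.011 + 14×1.008 + 1×126.904 + 1×14.007 + 4×15.999 = 339.13 g/mol.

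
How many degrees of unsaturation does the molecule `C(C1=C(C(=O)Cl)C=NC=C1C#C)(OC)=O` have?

8

Molecular formula from the SMILES: C10H6ClNO3.
DoU = (2C + 2 + N − H − X)/2 = (2·10 + 2 + 1 − 6 − 1)/2 = 16/2 = 8.
(Structurally: 1 ring(s) + 7 π bond(s) = 8.)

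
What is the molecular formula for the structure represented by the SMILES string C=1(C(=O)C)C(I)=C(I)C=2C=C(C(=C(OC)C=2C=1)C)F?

Heavy atoms from the SMILES: 14 C, 1 F, 2 I, 2 O.
Implicit hydrogens by atom environment:
  8 × C (aromatic): no H
  3 × C: 3 H each → 9
  2 × C (aromatic): 1 H each → 2
  2 × I: no H
  2 × O: no H
  1 × C: no H
  1 × F: no H
  Total hydrogens = 11.
Molecular formula: C14H11FI2O2

C14H11FI2O2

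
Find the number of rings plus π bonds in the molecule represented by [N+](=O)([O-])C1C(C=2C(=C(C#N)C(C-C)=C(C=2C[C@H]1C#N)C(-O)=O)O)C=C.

12

Molecular formula from the SMILES: C17H15N3O5.
DoU = (2C + 2 + N − H − X)/2 = (2·17 + 2 + 3 − 15 − 0)/2 = 24/2 = 12.
(Structurally: 2 ring(s) + 10 π bond(s) = 12.)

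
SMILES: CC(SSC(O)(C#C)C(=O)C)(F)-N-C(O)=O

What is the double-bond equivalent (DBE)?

4

Molecular formula from the SMILES: C8H10FNO4S2.
DoU = (2C + 2 + N − H − X)/2 = (2·8 + 2 + 1 − 10 − 1)/2 = 8/2 = 4.
(Structurally: 0 ring(s) + 4 π bond(s) = 4.)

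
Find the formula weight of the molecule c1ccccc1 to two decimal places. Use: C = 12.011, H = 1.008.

78.11

Molecular formula: C6H6.
M = 6×12.011 + 6×1.008 = 78.11 g/mol.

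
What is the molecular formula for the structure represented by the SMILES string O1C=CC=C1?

C4H4O

Heavy atoms from the SMILES: 4 C, 1 O.
Implicit hydrogens by atom environment:
  4 × C (aromatic): 1 H each → 4
  1 × O (aromatic): no H
  Total hydrogens = 4.
Molecular formula: C4H4O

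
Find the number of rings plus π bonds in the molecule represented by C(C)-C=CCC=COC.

2

Molecular formula from the SMILES: C8H14O.
DoU = (2C + 2 + N − H − X)/2 = (2·8 + 2 + 0 − 14 − 0)/2 = 4/2 = 2.
(Structurally: 0 ring(s) + 2 π bond(s) = 2.)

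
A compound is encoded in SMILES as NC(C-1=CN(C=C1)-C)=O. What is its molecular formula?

C6H8N2O

Heavy atoms from the SMILES: 6 C, 2 N, 1 O.
Implicit hydrogens by atom environment:
  3 × C (aromatic): 1 H each → 3
  1 × C: 3 H
  1 × C (aromatic): no H
  1 × C: no H
  1 × N: 2 H
  1 × N (aromatic): no H
  1 × O: no H
  Total hydrogens = 8.
Molecular formula: C6H8N2O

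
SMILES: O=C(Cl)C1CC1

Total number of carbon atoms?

The symbol for carbon appears 4 times in the SMILES. (Cl is a single chlorine, not C + l.)

4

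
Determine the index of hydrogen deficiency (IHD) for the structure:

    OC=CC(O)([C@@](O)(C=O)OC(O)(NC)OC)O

2

Molecular formula from the SMILES: C8H15NO8.
DoU = (2C + 2 + N − H − X)/2 = (2·8 + 2 + 1 − 15 − 0)/2 = 4/2 = 2.
(Structurally: 0 ring(s) + 2 π bond(s) = 2.)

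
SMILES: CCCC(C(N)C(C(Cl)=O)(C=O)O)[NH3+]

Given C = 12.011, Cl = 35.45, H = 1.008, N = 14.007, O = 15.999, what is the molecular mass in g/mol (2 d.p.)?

223.68

Molecular formula: C8H16ClN2O3+.
M = 8×12.011 + 1×35.45 + 16×1.008 + 2×14.007 + 3×15.999 = 223.68 g/mol.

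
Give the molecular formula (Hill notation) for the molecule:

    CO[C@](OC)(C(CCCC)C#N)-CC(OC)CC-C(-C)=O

C16H29NO4

Heavy atoms from the SMILES: 16 C, 1 N, 4 O.
Implicit hydrogens by atom environment:
  6 × C: 2 H each → 12
  5 × C: 3 H each → 15
  4 × O: no H
  3 × C: no H
  2 × C: 1 H each → 2
  1 × N: no H
  Total hydrogens = 29.
Molecular formula: C16H29NO4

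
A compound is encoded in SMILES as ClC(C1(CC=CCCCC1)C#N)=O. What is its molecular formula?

C10H12ClNO

Heavy atoms from the SMILES: 10 C, 1 Cl, 1 N, 1 O.
Implicit hydrogens by atom environment:
  5 × C: 2 H each → 10
  3 × C: no H
  2 × C: 1 H each → 2
  1 × Cl: no H
  1 × N: no H
  1 × O: no H
  Total hydrogens = 12.
Molecular formula: C10H12ClNO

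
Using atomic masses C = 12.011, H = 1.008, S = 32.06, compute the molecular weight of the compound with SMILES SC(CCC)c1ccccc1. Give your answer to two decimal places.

Molecular formula: C10H14S.
M = 10×12.011 + 14×1.008 + 1×32.06 = 166.28 g/mol.

166.28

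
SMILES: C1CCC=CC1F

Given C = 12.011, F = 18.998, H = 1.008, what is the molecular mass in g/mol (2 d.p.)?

100.14

Molecular formula: C6H9F.
M = 6×12.011 + 1×18.998 + 9×1.008 = 100.14 g/mol.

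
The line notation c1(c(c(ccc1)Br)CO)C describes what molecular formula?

Heavy atoms from the SMILES: 1 Br, 8 C, 1 O.
Implicit hydrogens by atom environment:
  3 × C (aromatic): 1 H each → 3
  3 × C (aromatic): no H
  1 × Br: no H
  1 × C: 3 H
  1 × C: 2 H
  1 × O: 1 H
  Total hydrogens = 9.
Molecular formula: C8H9BrO

C8H9BrO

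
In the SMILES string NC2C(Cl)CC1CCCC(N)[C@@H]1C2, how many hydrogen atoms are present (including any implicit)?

Hydrogens are implicit in SMILES; fill each atom to its normal valence:
  5 × C: 2 H each → 10
  5 × C: 1 H each → 5
  2 × N: 2 H each → 4
  1 × Cl: no H
  Total hydrogens = 19.

19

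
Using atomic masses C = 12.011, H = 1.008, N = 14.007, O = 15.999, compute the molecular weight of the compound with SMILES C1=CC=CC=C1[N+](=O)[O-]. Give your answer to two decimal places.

123.11

Molecular formula: C6H5NO2.
M = 6×12.011 + 5×1.008 + 1×14.007 + 2×15.999 = 123.11 g/mol.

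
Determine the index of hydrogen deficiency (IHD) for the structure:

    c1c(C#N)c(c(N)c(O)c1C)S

6

Molecular formula from the SMILES: C8H8N2OS.
DoU = (2C + 2 + N − H − X)/2 = (2·8 + 2 + 2 − 8 − 0)/2 = 12/2 = 6.
(Structurally: 1 ring(s) + 5 π bond(s) = 6.)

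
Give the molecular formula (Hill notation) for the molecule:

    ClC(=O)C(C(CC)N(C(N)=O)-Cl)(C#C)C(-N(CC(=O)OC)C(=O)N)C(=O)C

Heavy atoms from the SMILES: 15 C, 2 Cl, 4 N, 6 O.
Implicit hydrogens by atom environment:
  7 × C: no H
  6 × O: no H
  3 × C: 3 H each → 9
  3 × C: 1 H each → 3
  2 × C: 2 H each → 4
  2 × Cl: no H
  2 × N: 2 H each → 4
  2 × N: no H
  Total hydrogens = 20.
Molecular formula: C15H20Cl2N4O6

C15H20Cl2N4O6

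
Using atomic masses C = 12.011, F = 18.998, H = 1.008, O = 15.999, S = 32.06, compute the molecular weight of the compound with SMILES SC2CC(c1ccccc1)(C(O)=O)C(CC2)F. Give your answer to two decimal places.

254.32

Molecular formula: C13H15FO2S.
M = 13×12.011 + 1×18.998 + 15×1.008 + 2×15.999 + 1×32.06 = 254.32 g/mol.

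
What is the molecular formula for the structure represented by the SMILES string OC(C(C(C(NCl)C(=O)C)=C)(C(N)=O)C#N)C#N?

C10H11ClN4O3

Heavy atoms from the SMILES: 10 C, 1 Cl, 4 N, 3 O.
Implicit hydrogens by atom environment:
  6 × C: no H
  2 × C: 1 H each → 2
  2 × N: no H
  2 × O: no H
  1 × C: 3 H
  1 × C: 2 H
  1 × Cl: no H
  1 × N: 2 H
  1 × N: 1 H
  1 × O: 1 H
  Total hydrogens = 11.
Molecular formula: C10H11ClN4O3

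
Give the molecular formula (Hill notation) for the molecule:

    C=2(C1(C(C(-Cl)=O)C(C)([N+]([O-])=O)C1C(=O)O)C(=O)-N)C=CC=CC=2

Heavy atoms from the SMILES: 14 C, 1 Cl, 2 N, 6 O.
Implicit hydrogens by atom environment:
  5 × C (aromatic): 1 H each → 5
  5 × C: no H
  4 × O: no H
  2 × C: 1 H each → 2
  1 × C: 3 H
  1 × C (aromatic): no H
  1 × Cl: no H
  1 × N: 2 H
  1 × N (charge +1): no H
  1 × O: 1 H
  1 × O (charge -1): no H
  Total hydrogens = 13.
Molecular formula: C14H13ClN2O6

C14H13ClN2O6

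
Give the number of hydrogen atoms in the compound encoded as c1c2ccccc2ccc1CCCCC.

18

Hydrogens are implicit in SMILES; fill each atom to its normal valence:
  7 × C (aromatic): 1 H each → 7
  4 × C: 2 H each → 8
  3 × C (aromatic): no H
  1 × C: 3 H
  Total hydrogens = 18.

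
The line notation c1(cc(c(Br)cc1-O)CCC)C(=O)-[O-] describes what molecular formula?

C10H10BrO3-

Heavy atoms from the SMILES: 1 Br, 10 C, 3 O.
Implicit hydrogens by atom environment:
  4 × C (aromatic): no H
  2 × C: 2 H each → 4
  2 × C (aromatic): 1 H each → 2
  1 × Br: no H
  1 × C: 3 H
  1 × C: no H
  1 × O: 1 H
  1 × O: no H
  1 × O (charge -1): no H
  Total hydrogens = 10.
Net charge -1.
Molecular formula: C10H10BrO3-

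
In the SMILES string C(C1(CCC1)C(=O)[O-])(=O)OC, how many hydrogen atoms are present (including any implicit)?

9

Hydrogens are implicit in SMILES; fill each atom to its normal valence:
  3 × C: 2 H each → 6
  3 × C: no H
  3 × O: no H
  1 × C: 3 H
  1 × O (charge -1): no H
  Total hydrogens = 9.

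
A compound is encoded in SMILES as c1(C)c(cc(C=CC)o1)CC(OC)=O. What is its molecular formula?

C11H14O3

Heavy atoms from the SMILES: 11 C, 3 O.
Implicit hydrogens by atom environment:
  3 × C: 3 H each → 9
  3 × C (aromatic): no H
  2 × C: 1 H each → 2
  2 × O: no H
  1 × C: 2 H
  1 × C (aromatic): 1 H
  1 × C: no H
  1 × O (aromatic): no H
  Total hydrogens = 14.
Molecular formula: C11H14O3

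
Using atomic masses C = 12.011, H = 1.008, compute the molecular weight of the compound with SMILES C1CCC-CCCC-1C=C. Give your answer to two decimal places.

138.25

Molecular formula: C10H18.
M = 10×12.011 + 18×1.008 = 138.25 g/mol.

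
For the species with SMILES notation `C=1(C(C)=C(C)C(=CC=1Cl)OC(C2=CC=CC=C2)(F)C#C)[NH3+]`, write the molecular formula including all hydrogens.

C17H16ClFNO+

Heavy atoms from the SMILES: 17 C, 1 Cl, 1 F, 1 N, 1 O.
Implicit hydrogens by atom environment:
  6 × C (aromatic): 1 H each → 6
  6 × C (aromatic): no H
  2 × C: 3 H each → 6
  2 × C: no H
  1 × C: 1 H
  1 × Cl: no H
  1 × F: no H
  1 × N (charge +1): 3 H
  1 × O: no H
  Total hydrogens = 16.
Net charge +1.
Molecular formula: C17H16ClFNO+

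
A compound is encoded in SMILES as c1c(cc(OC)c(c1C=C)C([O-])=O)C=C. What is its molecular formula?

C12H11O3-

Heavy atoms from the SMILES: 12 C, 3 O.
Implicit hydrogens by atom environment:
  4 × C (aromatic): no H
  2 × C: 2 H each → 4
  2 × C (aromatic): 1 H each → 2
  2 × C: 1 H each → 2
  2 × O: no H
  1 × C: 3 H
  1 × C: no H
  1 × O (charge -1): no H
  Total hydrogens = 11.
Net charge -1.
Molecular formula: C12H11O3-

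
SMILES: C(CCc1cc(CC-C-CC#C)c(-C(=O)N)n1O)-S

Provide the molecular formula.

Heavy atoms from the SMILES: 14 C, 2 N, 2 O, 1 S.
Implicit hydrogens by atom environment:
  7 × C: 2 H each → 14
  3 × C (aromatic): no H
  2 × C: no H
  1 × C (aromatic): 1 H
  1 × C: 1 H
  1 × N: 2 H
  1 × N (aromatic): no H
  1 × O: 1 H
  1 × O: no H
  1 × S: 1 H
  Total hydrogens = 20.
Molecular formula: C14H20N2O2S

C14H20N2O2S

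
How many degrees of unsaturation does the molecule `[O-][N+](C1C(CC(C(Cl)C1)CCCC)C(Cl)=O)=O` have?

3

Molecular formula from the SMILES: C11H17Cl2NO3.
DoU = (2C + 2 + N − H − X)/2 = (2·11 + 2 + 1 − 17 − 2)/2 = 6/2 = 3.
(Structurally: 1 ring(s) + 2 π bond(s) = 3.)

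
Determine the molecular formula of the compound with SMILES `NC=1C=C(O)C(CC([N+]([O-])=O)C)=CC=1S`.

C9H12N2O3S

Heavy atoms from the SMILES: 9 C, 2 N, 3 O, 1 S.
Implicit hydrogens by atom environment:
  4 × C (aromatic): no H
  2 × C (aromatic): 1 H each → 2
  1 × C: 3 H
  1 × C: 2 H
  1 × C: 1 H
  1 × N: 2 H
  1 × N (charge +1): no H
  1 × O: 1 H
  1 × O: no H
  1 × O (charge -1): no H
  1 × S: 1 H
  Total hydrogens = 12.
Molecular formula: C9H12N2O3S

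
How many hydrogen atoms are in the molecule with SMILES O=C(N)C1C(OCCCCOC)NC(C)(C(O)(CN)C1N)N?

29

Hydrogens are implicit in SMILES; fill each atom to its normal valence:
  5 × C: 2 H each → 10
  4 × N: 2 H each → 8
  3 × C: 1 H each → 3
  3 × C: no H
  3 × O: no H
  2 × C: 3 H each → 6
  1 × N: 1 H
  1 × O: 1 H
  Total hydrogens = 29.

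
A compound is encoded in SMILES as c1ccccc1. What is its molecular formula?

C6H6

Heavy atoms from the SMILES: 6 C.
Implicit hydrogens by atom environment:
  6 × C (aromatic): 1 H each → 6
  Total hydrogens = 6.
Molecular formula: C6H6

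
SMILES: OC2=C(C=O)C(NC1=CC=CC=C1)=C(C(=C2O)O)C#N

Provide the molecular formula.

Heavy atoms from the SMILES: 14 C, 2 N, 4 O.
Implicit hydrogens by atom environment:
  7 × C (aromatic): no H
  5 × C (aromatic): 1 H each → 5
  3 × O: 1 H each → 3
  1 × C: 1 H
  1 × C: no H
  1 × N: 1 H
  1 × N: no H
  1 × O: no H
  Total hydrogens = 10.
Molecular formula: C14H10N2O4

C14H10N2O4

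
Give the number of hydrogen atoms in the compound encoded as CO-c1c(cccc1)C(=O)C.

10

Hydrogens are implicit in SMILES; fill each atom to its normal valence:
  4 × C (aromatic): 1 H each → 4
  2 × C: 3 H each → 6
  2 × C (aromatic): no H
  2 × O: no H
  1 × C: no H
  Total hydrogens = 10.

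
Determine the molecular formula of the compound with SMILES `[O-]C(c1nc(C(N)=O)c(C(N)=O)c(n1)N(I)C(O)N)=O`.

C8H8IN6O5-

Heavy atoms from the SMILES: 8 C, 1 I, 6 N, 5 O.
Implicit hydrogens by atom environment:
  4 × C (aromatic): no H
  3 × C: no H
  3 × N: 2 H each → 6
  3 × O: no H
  2 × N (aromatic): no H
  1 × C: 1 H
  1 × I: no H
  1 × N: no H
  1 × O: 1 H
  1 × O (charge -1): no H
  Total hydrogens = 8.
Net charge -1.
Molecular formula: C8H8IN6O5-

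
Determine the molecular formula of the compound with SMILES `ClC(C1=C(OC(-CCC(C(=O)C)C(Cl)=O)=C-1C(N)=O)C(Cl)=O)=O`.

Heavy atoms from the SMILES: 13 C, 3 Cl, 1 N, 6 O.
Implicit hydrogens by atom environment:
  5 × C: no H
  5 × O: no H
  4 × C (aromatic): no H
  3 × Cl: no H
  2 × C: 2 H each → 4
  1 × C: 3 H
  1 × C: 1 H
  1 × N: 2 H
  1 × O (aromatic): no H
  Total hydrogens = 10.
Molecular formula: C13H10Cl3NO6

C13H10Cl3NO6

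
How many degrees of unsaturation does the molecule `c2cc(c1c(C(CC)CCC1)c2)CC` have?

Molecular formula from the SMILES: C14H20.
DoU = (2C + 2 + N − H − X)/2 = (2·14 + 2 + 0 − 20 − 0)/2 = 10/2 = 5.
(Structurally: 2 ring(s) + 3 π bond(s) = 5.)

5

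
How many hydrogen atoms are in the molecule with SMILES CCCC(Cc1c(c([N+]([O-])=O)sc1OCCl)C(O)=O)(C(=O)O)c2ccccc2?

Hydrogens are implicit in SMILES; fill each atom to its normal valence:
  5 × C (aromatic): 1 H each → 5
  5 × C (aromatic): no H
  4 × C: 2 H each → 8
  4 × O: no H
  3 × C: no H
  2 × O: 1 H each → 2
  1 × C: 3 H
  1 × Cl: no H
  1 × N (charge +1): no H
  1 × O (charge -1): no H
  1 × S (aromatic): no H
  Total hydrogens = 18.

18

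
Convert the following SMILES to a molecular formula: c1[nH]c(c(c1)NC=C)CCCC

C10H16N2

Heavy atoms from the SMILES: 10 C, 2 N.
Implicit hydrogens by atom environment:
  4 × C: 2 H each → 8
  2 × C (aromatic): 1 H each → 2
  2 × C (aromatic): no H
  1 × C: 3 H
  1 × C: 1 H
  1 × N (aromatic): 1 H
  1 × N: 1 H
  Total hydrogens = 16.
Molecular formula: C10H16N2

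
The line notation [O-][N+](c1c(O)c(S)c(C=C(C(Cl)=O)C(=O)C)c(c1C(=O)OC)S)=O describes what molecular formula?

C13H10ClNO7S2

Heavy atoms from the SMILES: 13 C, 1 Cl, 1 N, 7 O, 2 S.
Implicit hydrogens by atom environment:
  6 × C (aromatic): no H
  5 × O: no H
  4 × C: no H
  2 × C: 3 H each → 6
  2 × S: 1 H each → 2
  1 × C: 1 H
  1 × Cl: no H
  1 × N (charge +1): no H
  1 × O: 1 H
  1 × O (charge -1): no H
  Total hydrogens = 10.
Molecular formula: C13H10ClNO7S2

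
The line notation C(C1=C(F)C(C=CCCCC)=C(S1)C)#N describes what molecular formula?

Heavy atoms from the SMILES: 12 C, 1 F, 1 N, 1 S.
Implicit hydrogens by atom environment:
  4 × C (aromatic): no H
  3 × C: 2 H each → 6
  2 × C: 3 H each → 6
  2 × C: 1 H each → 2
  1 × C: no H
  1 × F: no H
  1 × N: no H
  1 × S (aromatic): no H
  Total hydrogens = 14.
Molecular formula: C12H14FNS

C12H14FNS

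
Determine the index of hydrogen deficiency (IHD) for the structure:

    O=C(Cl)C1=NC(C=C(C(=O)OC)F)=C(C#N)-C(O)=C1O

Molecular formula from the SMILES: C11H6ClFN2O5.
DoU = (2C + 2 + N − H − X)/2 = (2·11 + 2 + 2 − 6 − 2)/2 = 18/2 = 9.
(Structurally: 1 ring(s) + 8 π bond(s) = 9.)

9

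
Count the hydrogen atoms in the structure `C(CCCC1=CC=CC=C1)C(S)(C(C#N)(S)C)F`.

18

Hydrogens are implicit in SMILES; fill each atom to its normal valence:
  5 × C (aromatic): 1 H each → 5
  4 × C: 2 H each → 8
  3 × C: no H
  2 × S: 1 H each → 2
  1 × C: 3 H
  1 × C (aromatic): no H
  1 × F: no H
  1 × N: no H
  Total hydrogens = 18.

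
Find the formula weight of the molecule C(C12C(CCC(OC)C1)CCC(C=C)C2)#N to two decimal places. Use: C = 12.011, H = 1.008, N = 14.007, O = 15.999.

Molecular formula: C14H21NO.
M = 14×12.011 + 21×1.008 + 1×14.007 + 1×15.999 = 219.33 g/mol.

219.33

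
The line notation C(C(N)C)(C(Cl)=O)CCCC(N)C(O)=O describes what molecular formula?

Heavy atoms from the SMILES: 9 C, 1 Cl, 2 N, 3 O.
Implicit hydrogens by atom environment:
  3 × C: 2 H each → 6
  3 × C: 1 H each → 3
  2 × C: no H
  2 × N: 2 H each → 4
  2 × O: no H
  1 × C: 3 H
  1 × Cl: no H
  1 × O: 1 H
  Total hydrogens = 17.
Molecular formula: C9H17ClN2O3

C9H17ClN2O3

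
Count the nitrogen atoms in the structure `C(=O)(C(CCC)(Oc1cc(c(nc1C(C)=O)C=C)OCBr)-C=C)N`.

The symbol for nitrogen appears 2 times in the SMILES.

2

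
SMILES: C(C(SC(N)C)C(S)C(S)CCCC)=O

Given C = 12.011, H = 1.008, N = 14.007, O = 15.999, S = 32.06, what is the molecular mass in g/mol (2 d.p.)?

Molecular formula: C10H21NOS3.
M = 10×12.011 + 21×1.008 + 1×14.007 + 1×15.999 + 3×32.06 = 267.46 g/mol.

267.46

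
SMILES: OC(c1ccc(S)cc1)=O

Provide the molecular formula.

Heavy atoms from the SMILES: 7 C, 2 O, 1 S.
Implicit hydrogens by atom environment:
  4 × C (aromatic): 1 H each → 4
  2 × C (aromatic): no H
  1 × C: no H
  1 × O: 1 H
  1 × O: no H
  1 × S: 1 H
  Total hydrogens = 6.
Molecular formula: C7H6O2S

C7H6O2S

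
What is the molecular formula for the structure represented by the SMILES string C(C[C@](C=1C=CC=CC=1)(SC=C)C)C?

C13H18S

Heavy atoms from the SMILES: 13 C, 1 S.
Implicit hydrogens by atom environment:
  5 × C (aromatic): 1 H each → 5
  3 × C: 2 H each → 6
  2 × C: 3 H each → 6
  1 × C: 1 H
  1 × C: no H
  1 × C (aromatic): no H
  1 × S: no H
  Total hydrogens = 18.
Molecular formula: C13H18S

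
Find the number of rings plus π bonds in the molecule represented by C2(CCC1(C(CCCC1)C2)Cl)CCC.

Molecular formula from the SMILES: C13H23Cl.
DoU = (2C + 2 + N − H − X)/2 = (2·13 + 2 + 0 − 23 − 1)/2 = 4/2 = 2.
(Structurally: 2 ring(s) + 0 π bond(s) = 2.)

2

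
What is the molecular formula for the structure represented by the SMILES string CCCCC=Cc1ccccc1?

Heavy atoms from the SMILES: 12 C.
Implicit hydrogens by atom environment:
  5 × C (aromatic): 1 H each → 5
  3 × C: 2 H each → 6
  2 × C: 1 H each → 2
  1 × C: 3 H
  1 × C (aromatic): no H
  Total hydrogens = 16.
Molecular formula: C12H16

C12H16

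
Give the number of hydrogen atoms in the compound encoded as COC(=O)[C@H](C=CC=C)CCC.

16

Hydrogens are implicit in SMILES; fill each atom to its normal valence:
  4 × C: 1 H each → 4
  3 × C: 2 H each → 6
  2 × C: 3 H each → 6
  2 × O: no H
  1 × C: no H
  Total hydrogens = 16.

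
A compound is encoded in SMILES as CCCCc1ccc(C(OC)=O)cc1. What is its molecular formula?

Heavy atoms from the SMILES: 12 C, 2 O.
Implicit hydrogens by atom environment:
  4 × C (aromatic): 1 H each → 4
  3 × C: 2 H each → 6
  2 × C: 3 H each → 6
  2 × C (aromatic): no H
  2 × O: no H
  1 × C: no H
  Total hydrogens = 16.
Molecular formula: C12H16O2

C12H16O2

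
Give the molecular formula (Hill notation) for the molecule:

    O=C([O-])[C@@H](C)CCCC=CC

C9H15O2-

Heavy atoms from the SMILES: 9 C, 2 O.
Implicit hydrogens by atom environment:
  3 × C: 2 H each → 6
  3 × C: 1 H each → 3
  2 × C: 3 H each → 6
  1 × C: no H
  1 × O: no H
  1 × O (charge -1): no H
  Total hydrogens = 15.
Net charge -1.
Molecular formula: C9H15O2-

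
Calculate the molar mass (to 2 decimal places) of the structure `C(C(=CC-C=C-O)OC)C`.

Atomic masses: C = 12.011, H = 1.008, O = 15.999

Molecular formula: C8H14O2.
M = 8×12.011 + 14×1.008 + 2×15.999 = 142.20 g/mol.

142.20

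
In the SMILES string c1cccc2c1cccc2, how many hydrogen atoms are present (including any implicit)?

Hydrogens are implicit in SMILES; fill each atom to its normal valence:
  8 × C (aromatic): 1 H each → 8
  2 × C (aromatic): no H
  Total hydrogens = 8.

8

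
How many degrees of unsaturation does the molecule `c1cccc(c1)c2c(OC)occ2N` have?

7

Molecular formula from the SMILES: C11H11NO2.
DoU = (2C + 2 + N − H − X)/2 = (2·11 + 2 + 1 − 11 − 0)/2 = 14/2 = 7.
(Structurally: 2 ring(s) + 5 π bond(s) = 7.)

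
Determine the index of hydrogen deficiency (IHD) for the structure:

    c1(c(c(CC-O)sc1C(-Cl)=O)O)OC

Molecular formula from the SMILES: C8H9ClO4S.
DoU = (2C + 2 + N − H − X)/2 = (2·8 + 2 + 0 − 9 − 1)/2 = 8/2 = 4.
(Structurally: 1 ring(s) + 3 π bond(s) = 4.)

4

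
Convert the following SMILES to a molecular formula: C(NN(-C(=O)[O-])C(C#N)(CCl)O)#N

C5H4ClN4O3-

Heavy atoms from the SMILES: 5 C, 1 Cl, 4 N, 3 O.
Implicit hydrogens by atom environment:
  4 × C: no H
  3 × N: no H
  1 × C: 2 H
  1 × Cl: no H
  1 × N: 1 H
  1 × O: 1 H
  1 × O: no H
  1 × O (charge -1): no H
  Total hydrogens = 4.
Net charge -1.
Molecular formula: C5H4ClN4O3-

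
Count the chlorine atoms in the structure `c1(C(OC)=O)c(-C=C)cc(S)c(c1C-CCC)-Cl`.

1

The symbol for chlorine appears 1 time in the SMILES.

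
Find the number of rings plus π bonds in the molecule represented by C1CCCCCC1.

1

Molecular formula from the SMILES: C7H14.
DoU = (2C + 2 + N − H − X)/2 = (2·7 + 2 + 0 − 14 − 0)/2 = 2/2 = 1.
(Structurally: 1 ring(s) + 0 π bond(s) = 1.)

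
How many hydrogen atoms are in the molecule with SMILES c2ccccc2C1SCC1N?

11

Hydrogens are implicit in SMILES; fill each atom to its normal valence:
  5 × C (aromatic): 1 H each → 5
  2 × C: 1 H each → 2
  1 × C: 2 H
  1 × C (aromatic): no H
  1 × N: 2 H
  1 × S: no H
  Total hydrogens = 11.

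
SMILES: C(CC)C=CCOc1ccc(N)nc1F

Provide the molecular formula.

Heavy atoms from the SMILES: 11 C, 1 F, 2 N, 1 O.
Implicit hydrogens by atom environment:
  3 × C: 2 H each → 6
  3 × C (aromatic): no H
  2 × C (aromatic): 1 H each → 2
  2 × C: 1 H each → 2
  1 × C: 3 H
  1 × F: no H
  1 × N: 2 H
  1 × N (aromatic): no H
  1 × O: no H
  Total hydrogens = 15.
Molecular formula: C11H15FN2O

C11H15FN2O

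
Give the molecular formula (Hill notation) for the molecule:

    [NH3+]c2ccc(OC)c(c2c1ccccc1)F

C13H13FNO+

Heavy atoms from the SMILES: 13 C, 1 F, 1 N, 1 O.
Implicit hydrogens by atom environment:
  7 × C (aromatic): 1 H each → 7
  5 × C (aromatic): no H
  1 × C: 3 H
  1 × F: no H
  1 × N (charge +1): 3 H
  1 × O: no H
  Total hydrogens = 13.
Net charge +1.
Molecular formula: C13H13FNO+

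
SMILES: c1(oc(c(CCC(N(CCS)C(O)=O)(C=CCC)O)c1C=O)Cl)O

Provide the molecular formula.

Heavy atoms from the SMILES: 15 C, 1 Cl, 1 N, 6 O, 1 S.
Implicit hydrogens by atom environment:
  5 × C: 2 H each → 10
  4 × C (aromatic): no H
  3 × C: 1 H each → 3
  3 × O: 1 H each → 3
  2 × C: no H
  2 × O: no H
  1 × C: 3 H
  1 × Cl: no H
  1 × N: no H
  1 × O (aromatic): no H
  1 × S: 1 H
  Total hydrogens = 20.
Molecular formula: C15H20ClNO6S

C15H20ClNO6S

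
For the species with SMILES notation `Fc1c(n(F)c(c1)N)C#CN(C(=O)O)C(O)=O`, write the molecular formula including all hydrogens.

Heavy atoms from the SMILES: 8 C, 2 F, 3 N, 4 O.
Implicit hydrogens by atom environment:
  4 × C: no H
  3 × C (aromatic): no H
  2 × F: no H
  2 × O: 1 H each → 2
  2 × O: no H
  1 × C (aromatic): 1 H
  1 × N: 2 H
  1 × N (aromatic): no H
  1 × N: no H
  Total hydrogens = 5.
Molecular formula: C8H5F2N3O4

C8H5F2N3O4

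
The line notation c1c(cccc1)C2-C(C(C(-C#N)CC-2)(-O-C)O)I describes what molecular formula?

Heavy atoms from the SMILES: 14 C, 1 I, 1 N, 2 O.
Implicit hydrogens by atom environment:
  5 × C (aromatic): 1 H each → 5
  3 × C: 1 H each → 3
  2 × C: 2 H each → 4
  2 × C: no H
  1 × C: 3 H
  1 × C (aromatic): no H
  1 × I: no H
  1 × N: no H
  1 × O: 1 H
  1 × O: no H
  Total hydrogens = 16.
Molecular formula: C14H16INO2

C14H16INO2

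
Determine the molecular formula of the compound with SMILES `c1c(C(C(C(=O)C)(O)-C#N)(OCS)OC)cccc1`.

Heavy atoms from the SMILES: 13 C, 1 N, 4 O, 1 S.
Implicit hydrogens by atom environment:
  5 × C (aromatic): 1 H each → 5
  4 × C: no H
  3 × O: no H
  2 × C: 3 H each → 6
  1 × C: 2 H
  1 × C (aromatic): no H
  1 × N: no H
  1 × O: 1 H
  1 × S: 1 H
  Total hydrogens = 15.
Molecular formula: C13H15NO4S

C13H15NO4S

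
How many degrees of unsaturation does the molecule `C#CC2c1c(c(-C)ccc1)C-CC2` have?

7

Molecular formula from the SMILES: C13H14.
DoU = (2C + 2 + N − H − X)/2 = (2·13 + 2 + 0 − 14 − 0)/2 = 14/2 = 7.
(Structurally: 2 ring(s) + 5 π bond(s) = 7.)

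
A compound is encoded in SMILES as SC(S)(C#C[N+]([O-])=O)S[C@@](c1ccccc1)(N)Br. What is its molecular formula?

C10H9BrN2O2S3

Heavy atoms from the SMILES: 1 Br, 10 C, 2 N, 2 O, 3 S.
Implicit hydrogens by atom environment:
  5 × C (aromatic): 1 H each → 5
  4 × C: no H
  2 × S: 1 H each → 2
  1 × Br: no H
  1 × C (aromatic): no H
  1 × N: 2 H
  1 × N (charge +1): no H
  1 × O: no H
  1 × O (charge -1): no H
  1 × S: no H
  Total hydrogens = 9.
Molecular formula: C10H9BrN2O2S3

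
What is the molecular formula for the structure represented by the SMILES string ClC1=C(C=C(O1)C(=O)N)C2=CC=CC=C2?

C11H8ClNO2

Heavy atoms from the SMILES: 11 C, 1 Cl, 1 N, 2 O.
Implicit hydrogens by atom environment:
  6 × C (aromatic): 1 H each → 6
  4 × C (aromatic): no H
  1 × C: no H
  1 × Cl: no H
  1 × N: 2 H
  1 × O (aromatic): no H
  1 × O: no H
  Total hydrogens = 8.
Molecular formula: C11H8ClNO2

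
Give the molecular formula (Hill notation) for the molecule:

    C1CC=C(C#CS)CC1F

Heavy atoms from the SMILES: 8 C, 1 F, 1 S.
Implicit hydrogens by atom environment:
  3 × C: 2 H each → 6
  3 × C: no H
  2 × C: 1 H each → 2
  1 × F: no H
  1 × S: 1 H
  Total hydrogens = 9.
Molecular formula: C8H9FS

C8H9FS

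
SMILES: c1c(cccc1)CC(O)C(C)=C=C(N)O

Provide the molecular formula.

Heavy atoms from the SMILES: 12 C, 1 N, 2 O.
Implicit hydrogens by atom environment:
  5 × C (aromatic): 1 H each → 5
  3 × C: no H
  2 × O: 1 H each → 2
  1 × C: 3 H
  1 × C: 2 H
  1 × C: 1 H
  1 × C (aromatic): no H
  1 × N: 2 H
  Total hydrogens = 15.
Molecular formula: C12H15NO2

C12H15NO2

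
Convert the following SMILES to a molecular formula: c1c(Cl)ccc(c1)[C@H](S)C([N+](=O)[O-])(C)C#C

Heavy atoms from the SMILES: 11 C, 1 Cl, 1 N, 2 O, 1 S.
Implicit hydrogens by atom environment:
  4 × C (aromatic): 1 H each → 4
  2 × C: 1 H each → 2
  2 × C: no H
  2 × C (aromatic): no H
  1 × C: 3 H
  1 × Cl: no H
  1 × N (charge +1): no H
  1 × O: no H
  1 × O (charge -1): no H
  1 × S: 1 H
  Total hydrogens = 10.
Molecular formula: C11H10ClNO2S

C11H10ClNO2S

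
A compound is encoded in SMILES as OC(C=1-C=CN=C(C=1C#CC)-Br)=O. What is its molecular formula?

Heavy atoms from the SMILES: 1 Br, 9 C, 1 N, 2 O.
Implicit hydrogens by atom environment:
  3 × C (aromatic): no H
  3 × C: no H
  2 × C (aromatic): 1 H each → 2
  1 × Br: no H
  1 × C: 3 H
  1 × N (aromatic): no H
  1 × O: 1 H
  1 × O: no H
  Total hydrogens = 6.
Molecular formula: C9H6BrNO2

C9H6BrNO2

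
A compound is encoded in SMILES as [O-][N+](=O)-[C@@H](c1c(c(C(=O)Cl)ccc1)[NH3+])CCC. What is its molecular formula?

Heavy atoms from the SMILES: 11 C, 1 Cl, 2 N, 3 O.
Implicit hydrogens by atom environment:
  3 × C (aromatic): 1 H each → 3
  3 × C (aromatic): no H
  2 × C: 2 H each → 4
  2 × O: no H
  1 × C: 3 H
  1 × C: 1 H
  1 × C: no H
  1 × Cl: no H
  1 × N (charge +1): 3 H
  1 × N (charge +1): no H
  1 × O (charge -1): no H
  Total hydrogens = 14.
Net charge +1.
Molecular formula: C11H14ClN2O3+

C11H14ClN2O3+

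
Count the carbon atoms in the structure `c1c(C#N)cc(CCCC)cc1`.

The symbol for carbon appears 11 times in the SMILES. Lowercase c denotes aromatic carbon and counts toward C.

11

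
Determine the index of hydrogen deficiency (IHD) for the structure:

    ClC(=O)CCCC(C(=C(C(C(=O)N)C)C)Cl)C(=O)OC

Molecular formula from the SMILES: C13H19Cl2NO4.
DoU = (2C + 2 + N − H − X)/2 = (2·13 + 2 + 1 − 19 − 2)/2 = 8/2 = 4.
(Structurally: 0 ring(s) + 4 π bond(s) = 4.)

4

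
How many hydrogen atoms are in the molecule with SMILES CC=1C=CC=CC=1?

8

Hydrogens are implicit in SMILES; fill each atom to its normal valence:
  5 × C (aromatic): 1 H each → 5
  1 × C: 3 H
  1 × C (aromatic): no H
  Total hydrogens = 8.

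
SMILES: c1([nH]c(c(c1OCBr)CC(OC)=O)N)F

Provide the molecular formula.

Heavy atoms from the SMILES: 1 Br, 8 C, 1 F, 2 N, 3 O.
Implicit hydrogens by atom environment:
  4 × C (aromatic): no H
  3 × O: no H
  2 × C: 2 H each → 4
  1 × Br: no H
  1 × C: 3 H
  1 × C: no H
  1 × F: no H
  1 × N: 2 H
  1 × N (aromatic): 1 H
  Total hydrogens = 10.
Molecular formula: C8H10BrFN2O3

C8H10BrFN2O3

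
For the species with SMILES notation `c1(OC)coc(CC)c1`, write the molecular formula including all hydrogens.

Heavy atoms from the SMILES: 7 C, 2 O.
Implicit hydrogens by atom environment:
  2 × C: 3 H each → 6
  2 × C (aromatic): 1 H each → 2
  2 × C (aromatic): no H
  1 × C: 2 H
  1 × O (aromatic): no H
  1 × O: no H
  Total hydrogens = 10.
Molecular formula: C7H10O2

C7H10O2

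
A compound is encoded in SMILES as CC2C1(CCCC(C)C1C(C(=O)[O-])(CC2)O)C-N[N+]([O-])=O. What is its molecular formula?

C14H23N2O5-

Heavy atoms from the SMILES: 14 C, 2 N, 5 O.
Implicit hydrogens by atom environment:
  6 × C: 2 H each → 12
  3 × C: 1 H each → 3
  3 × C: no H
  2 × C: 3 H each → 6
  2 × O: no H
  2 × O (charge -1): no H
  1 × N: 1 H
  1 × N (charge +1): no H
  1 × O: 1 H
  Total hydrogens = 23.
Net charge -1.
Molecular formula: C14H23N2O5-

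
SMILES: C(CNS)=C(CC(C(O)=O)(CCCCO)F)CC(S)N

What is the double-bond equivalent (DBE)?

2

Molecular formula from the SMILES: C12H23FN2O3S2.
DoU = (2C + 2 + N − H − X)/2 = (2·12 + 2 + 2 − 23 − 1)/2 = 4/2 = 2.
(Structurally: 0 ring(s) + 2 π bond(s) = 2.)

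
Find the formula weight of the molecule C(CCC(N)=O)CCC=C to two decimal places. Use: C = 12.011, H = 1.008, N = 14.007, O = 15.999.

Molecular formula: C8H15NO.
M = 8×12.011 + 15×1.008 + 1×14.007 + 1×15.999 = 141.21 g/mol.

141.21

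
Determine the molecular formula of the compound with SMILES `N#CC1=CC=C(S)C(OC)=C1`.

C8H7NOS

Heavy atoms from the SMILES: 8 C, 1 N, 1 O, 1 S.
Implicit hydrogens by atom environment:
  3 × C (aromatic): 1 H each → 3
  3 × C (aromatic): no H
  1 × C: 3 H
  1 × C: no H
  1 × N: no H
  1 × O: no H
  1 × S: 1 H
  Total hydrogens = 7.
Molecular formula: C8H7NOS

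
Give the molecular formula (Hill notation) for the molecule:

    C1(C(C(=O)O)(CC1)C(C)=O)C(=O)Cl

C8H9ClO4

Heavy atoms from the SMILES: 8 C, 1 Cl, 4 O.
Implicit hydrogens by atom environment:
  4 × C: no H
  3 × O: no H
  2 × C: 2 H each → 4
  1 × C: 3 H
  1 × C: 1 H
  1 × Cl: no H
  1 × O: 1 H
  Total hydrogens = 9.
Molecular formula: C8H9ClO4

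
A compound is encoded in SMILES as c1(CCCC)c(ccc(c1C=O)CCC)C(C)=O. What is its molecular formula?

C16H22O2

Heavy atoms from the SMILES: 16 C, 2 O.
Implicit hydrogens by atom environment:
  5 × C: 2 H each → 10
  4 × C (aromatic): no H
  3 × C: 3 H each → 9
  2 × C (aromatic): 1 H each → 2
  2 × O: no H
  1 × C: 1 H
  1 × C: no H
  Total hydrogens = 22.
Molecular formula: C16H22O2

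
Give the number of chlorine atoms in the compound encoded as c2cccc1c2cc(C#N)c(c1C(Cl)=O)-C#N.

The symbol for chlorine appears 1 time in the SMILES.

1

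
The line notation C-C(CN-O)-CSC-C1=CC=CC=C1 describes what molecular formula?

C11H17NOS

Heavy atoms from the SMILES: 11 C, 1 N, 1 O, 1 S.
Implicit hydrogens by atom environment:
  5 × C (aromatic): 1 H each → 5
  3 × C: 2 H each → 6
  1 × C: 3 H
  1 × C: 1 H
  1 × C (aromatic): no H
  1 × N: 1 H
  1 × O: 1 H
  1 × S: no H
  Total hydrogens = 17.
Molecular formula: C11H17NOS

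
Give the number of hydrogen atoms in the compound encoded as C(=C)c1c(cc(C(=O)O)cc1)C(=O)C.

10

Hydrogens are implicit in SMILES; fill each atom to its normal valence:
  3 × C (aromatic): 1 H each → 3
  3 × C (aromatic): no H
  2 × C: no H
  2 × O: no H
  1 × C: 3 H
  1 × C: 2 H
  1 × C: 1 H
  1 × O: 1 H
  Total hydrogens = 10.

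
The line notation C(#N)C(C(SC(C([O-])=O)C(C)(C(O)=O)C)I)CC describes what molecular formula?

C11H15INO4S-

Heavy atoms from the SMILES: 11 C, 1 I, 1 N, 4 O, 1 S.
Implicit hydrogens by atom environment:
  4 × C: no H
  3 × C: 3 H each → 9
  3 × C: 1 H each → 3
  2 × O: no H
  1 × C: 2 H
  1 × I: no H
  1 × N: no H
  1 × O: 1 H
  1 × O (charge -1): no H
  1 × S: no H
  Total hydrogens = 15.
Net charge -1.
Molecular formula: C11H15INO4S-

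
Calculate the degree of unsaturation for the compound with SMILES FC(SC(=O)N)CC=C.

Molecular formula from the SMILES: C5H8FNOS.
DoU = (2C + 2 + N − H − X)/2 = (2·5 + 2 + 1 − 8 − 1)/2 = 4/2 = 2.
(Structurally: 0 ring(s) + 2 π bond(s) = 2.)

2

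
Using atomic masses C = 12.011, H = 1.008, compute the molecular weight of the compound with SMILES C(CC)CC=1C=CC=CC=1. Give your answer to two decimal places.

Molecular formula: C10H14.
M = 10×12.011 + 14×1.008 = 134.22 g/mol.

134.22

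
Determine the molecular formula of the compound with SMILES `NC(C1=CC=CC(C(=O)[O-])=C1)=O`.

Heavy atoms from the SMILES: 8 C, 1 N, 3 O.
Implicit hydrogens by atom environment:
  4 × C (aromatic): 1 H each → 4
  2 × C (aromatic): no H
  2 × C: no H
  2 × O: no H
  1 × N: 2 H
  1 × O (charge -1): no H
  Total hydrogens = 6.
Net charge -1.
Molecular formula: C8H6NO3-

C8H6NO3-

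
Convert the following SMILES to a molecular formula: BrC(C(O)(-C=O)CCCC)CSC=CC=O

C11H17BrO3S

Heavy atoms from the SMILES: 1 Br, 11 C, 3 O, 1 S.
Implicit hydrogens by atom environment:
  5 × C: 1 H each → 5
  4 × C: 2 H each → 8
  2 × O: no H
  1 × Br: no H
  1 × C: 3 H
  1 × C: no H
  1 × O: 1 H
  1 × S: no H
  Total hydrogens = 17.
Molecular formula: C11H17BrO3S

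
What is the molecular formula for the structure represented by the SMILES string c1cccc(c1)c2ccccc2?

C12H10

Heavy atoms from the SMILES: 12 C.
Implicit hydrogens by atom environment:
  10 × C (aromatic): 1 H each → 10
  2 × C (aromatic): no H
  Total hydrogens = 10.
Molecular formula: C12H10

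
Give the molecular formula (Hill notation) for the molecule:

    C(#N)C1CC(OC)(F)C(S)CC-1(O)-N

Heavy atoms from the SMILES: 8 C, 1 F, 2 N, 2 O, 1 S.
Implicit hydrogens by atom environment:
  3 × C: no H
  2 × C: 2 H each → 4
  2 × C: 1 H each → 2
  1 × C: 3 H
  1 × F: no H
  1 × N: 2 H
  1 × N: no H
  1 × O: 1 H
  1 × O: no H
  1 × S: 1 H
  Total hydrogens = 13.
Molecular formula: C8H13FN2O2S

C8H13FN2O2S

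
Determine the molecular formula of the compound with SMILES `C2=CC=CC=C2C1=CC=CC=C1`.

Heavy atoms from the SMILES: 12 C.
Implicit hydrogens by atom environment:
  10 × C (aromatic): 1 H each → 10
  2 × C (aromatic): no H
  Total hydrogens = 10.
Molecular formula: C12H10

C12H10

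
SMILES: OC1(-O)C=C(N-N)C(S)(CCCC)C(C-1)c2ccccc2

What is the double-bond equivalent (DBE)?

Molecular formula from the SMILES: C16H24N2O2S.
DoU = (2C + 2 + N − H − X)/2 = (2·16 + 2 + 2 − 24 − 0)/2 = 12/2 = 6.
(Structurally: 2 ring(s) + 4 π bond(s) = 6.)

6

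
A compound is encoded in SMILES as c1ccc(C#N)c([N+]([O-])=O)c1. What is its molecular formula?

Heavy atoms from the SMILES: 7 C, 2 N, 2 O.
Implicit hydrogens by atom environment:
  4 × C (aromatic): 1 H each → 4
  2 × C (aromatic): no H
  1 × C: no H
  1 × N: no H
  1 × N (charge +1): no H
  1 × O: no H
  1 × O (charge -1): no H
  Total hydrogens = 4.
Molecular formula: C7H4N2O2

C7H4N2O2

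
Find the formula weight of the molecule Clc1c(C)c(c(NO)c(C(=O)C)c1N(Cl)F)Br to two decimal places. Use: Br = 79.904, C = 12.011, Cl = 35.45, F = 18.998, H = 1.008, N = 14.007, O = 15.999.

Molecular formula: C9H8BrCl2FN2O2.
M = 1×79.904 + 9×12.011 + 2×35.45 + 1×18.998 + 8×1.008 + 2×14.007 + 2×15.999 = 345.98 g/mol.

345.98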